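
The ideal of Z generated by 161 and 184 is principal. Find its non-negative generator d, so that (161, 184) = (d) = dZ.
(161, 184) = (23); d = 23

In the PID Z, (a, b) is generated by gcd(a, b). Compute gcd(184, 161) with the extended Euclidean algorithm, tracking rows (r, s, t) with s·184 + t·161 = r:
  row A: (184, 1, 0)   [1·184 + 0·161 = 184]
  row B: (161, 0, 1)   [0·184 + 1·161 = 161]
  184 = 1·161 + 23   → row C = row A − 1·row B = (23, 1, −1)   [check: 1·184 − 1·161 = 23]
  161 = 7·23 + 0   → remainder 0, stop. gcd = 23 (last nonzero row C).
So gcd(161, 184) = 23, with Bézout identity 1·184 − 1·161 = 23. Containment (⊇): the Bézout identity exhibits 23 as an element of (161, 184), giving (23) ⊆ (161, 184). Containment (⊆): since 23 | 161 and 23 | 184 (161 = 23·7, 184 = 23·8), every Z-linear combination of 161 and 184 is divisible by 23, so (161, 184) ⊆ (23). Therefore (161, 184) = (23), d = 23.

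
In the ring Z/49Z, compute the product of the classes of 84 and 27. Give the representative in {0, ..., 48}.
Reduce the factors first: 84 ≡ 35 (mod 49), so 84 · 27 ≡ 35 · 27 (mod 49). 35 · 27 = 945. Dividing by 49: 945 = 19·49 + 14. So (84 · 27) mod 49 = 14.

Final answer: 14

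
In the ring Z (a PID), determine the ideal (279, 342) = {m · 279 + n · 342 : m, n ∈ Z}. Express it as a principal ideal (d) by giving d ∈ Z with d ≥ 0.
In the PID Z, (a, b) is generated by gcd(a, b). Compute gcd(342, 279) with the extended Euclidean algorithm, tracking rows (r, s, t) with s·342 + t·279 = r:
  row A: (342, 1, 0)   [1·342 + 0·279 = 342]
  row B: (279, 0, 1)   [0·342 + 1·279 = 279]
  342 = 1·279 + 63   → row C = row A − 1·row B = (63, 1, −1)   [check: 1·342 − 1·279 = 63]
  279 = 4·63 + 27   → row D = row B − 4·row C = (27, −4, 5)   [check: −4·342 + 5·279 = 27]
  63 = 2·27 + 9   → row E = row C − 2·row D = (9, 9, −11)   [check: 9·342 − 11·279 = 9]
  27 = 3·9 + 0   → remainder 0, stop. gcd = 9 (last nonzero row E).
So gcd(279, 342) = 9, with Bézout identity 9·342 − 11·279 = 9. Containment (⊇): the Bézout identity exhibits 9 as an element of (279, 342), giving (9) ⊆ (279, 342). Containment (⊆): since 9 | 279 and 9 | 342 (279 = 9·31, 342 = 9·38), every Z-linear combination of 279 and 342 is divisible by 9, so (279, 342) ⊆ (9). Therefore (279, 342) = (9), d = 9.

Final answer: (279, 342) = (9); d = 9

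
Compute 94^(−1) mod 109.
94^(−1) ≡ 29 (mod 109)

Apply the extended Euclidean algorithm to (109, 94), tracking rows (r, s, t) with s·109 + t·94 = r. Each division r_prev = q·r_cur + r_new produces the new row as (previous row) − q·(current row):
  row A: (109, 1, 0)   [1·109 + 0·94 = 109]
  row B: (94, 0, 1)   [0·109 + 1·94 = 94]
  109 = 1·94 + 15   → row C = row A − 1·row B = (15, 1, −1)   [check: 1·109 − 1·94 = 15]
  94 = 6·15 + 4   → row D = row B − 6·row C = (4, −6, 7)   [check: −6·109 + 7·94 = 4]
  15 = 3·4 + 3   → row E = row C − 3·row D = (3, 19, −22)   [check: 19·109 − 22·94 = 3]
  4 = 1·3 + 1   → row F = row D − 1·row E = (1, −25, 29)   [check: −25·109 + 29·94 = 1]
  3 = 3·1 + 0   → remainder 0, stop. gcd = 1 (last nonzero row F).
The gcd is 1, so 94 is invertible mod 109. The last nonzero row gives −25·109 + 29·94 = 1, so t = 29. So 94^(−1) ≡ 29 (mod 109). Verify: 94 · 29 = 2726 ≡ 1 (mod 109). ✓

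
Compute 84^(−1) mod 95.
84^(−1) ≡ 69 (mod 95)

Apply the extended Euclidean algorithm to (95, 84), tracking rows (r, s, t) with s·95 + t·84 = r. Each division r_prev = q·r_cur + r_new produces the new row as (previous row) − q·(current row):
  row A: (95, 1, 0)   [1·95 + 0·84 = 95]
  row B: (84, 0, 1)   [0·95 + 1·84 = 84]
  95 = 1·84 + 11   → row C = row A − 1·row B = (11, 1, −1)   [check: 1·95 − 1·84 = 11]
  84 = 7·11 + 7   → row D = row B − 7·row C = (7, −7, 8)   [check: −7·95 + 8·84 = 7]
  11 = 1·7 + 4   → row E = row C − 1·row D = (4, 8, −9)   [check: 8·95 − 9·84 = 4]
  7 = 1·4 + 3   → row F = row D − 1·row E = (3, −15, 17)   [check: −15·95 + 17·84 = 3]
  4 = 1·3 + 1   → row G = row E − 1·row F = (1, 23, −26)   [check: 23·95 − 26·84 = 1]
  3 = 3·1 + 0   → remainder 0, stop. gcd = 1 (last nonzero row G).
The gcd is 1, so 84 is invertible mod 95. The last nonzero row gives 23·95 − 26·84 = 1, so t = −26. So 84^(−1) ≡ −26 ≡ 69 (mod 95). Verify: 84 · 69 = 5796 ≡ 1 (mod 95). ✓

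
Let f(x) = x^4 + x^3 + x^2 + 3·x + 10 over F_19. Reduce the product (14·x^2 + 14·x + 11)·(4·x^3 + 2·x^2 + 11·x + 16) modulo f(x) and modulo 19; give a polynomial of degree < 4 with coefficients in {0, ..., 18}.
a · b ≡ 9·x^3 + 14·x^2 + 5·x + 10 (mod f(x))

Multiply as integer polynomials: a · b = 56·x^5 + 84·x^4 + 226·x^3 + 400·x^2 + 345·x + 176. Reducing coefficients mod 19: a · b ≡ 18·x^5 + 8·x^4 + 17·x^3 + x^2 + 3·x + 5. Now divide by f(x) = x^4 + x^3 + x^2 + 3·x + 10 in F_19[x], eliminating the leading term at each step:
  leading term 18·x^5: subtract (18·x)·f(x) = 18·x^5 + 18·x^4 + 18·x^3 + 16·x^2 + 9·x, leaving 9·x^4 + 18·x^3 + 4·x^2 + 13·x + 5 (coefficients mod 19)
  leading term 9·x^4: subtract (9)·f(x) = 9·x^4 + 9·x^3 + 9·x^2 + 8·x + 14, leaving 9·x^3 + 14·x^2 + 5·x + 10 (coefficients mod 19)
The degree is now < 4, so this is the remainder. Hence a · b ≡ 9·x^3 + 14·x^2 + 5·x + 10 in F_19[x]/(f).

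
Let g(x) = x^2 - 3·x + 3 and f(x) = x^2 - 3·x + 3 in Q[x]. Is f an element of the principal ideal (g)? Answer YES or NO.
In Q[x] the ideal (g) consists of all multiples of g, so f ∈ (g) iff g | f, i.e. iff the remainder of f on division by g is 0. Divide f by g (g is monic, so eliminate the leading term of the running remainder at each step):
  leading term x^2: subtract (1)·g(x) = x^2 - 3·x + 3, leaving 0
The remainder is 0, so f(x) = g(x) · h(x) with h(x) = 1. Hence g | f, i.e. f ∈ (g).

Final answer: YES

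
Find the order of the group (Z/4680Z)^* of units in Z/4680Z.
(Z/4680Z)^* consists of the classes a with gcd(a, 4680) = 1, so its order is φ(4680). φ is multiplicative, with φ(p^e) = p^e − p^(e−1). Factorise 4680 = 2^3 · 3^2 · 5 · 13. Then
  φ(4680) = (2^3 − 2^2) · (3^2 − 3^1) · (5 − 1) · (13 − 1) = 4 · 6 · 4 · 12 = 1152.
Thus |(Z/4680Z)^*| = 1152.

Final answer: |(Z/4680Z)^*| = 1152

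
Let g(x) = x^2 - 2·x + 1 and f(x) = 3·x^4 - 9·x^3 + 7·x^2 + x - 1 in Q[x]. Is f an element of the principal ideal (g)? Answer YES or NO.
In Q[x] the ideal (g) consists of all multiples of g, so f ∈ (g) iff g | f, i.e. iff the remainder of f on division by g is 0. Divide f by g (g is monic, so eliminate the leading term of the running remainder at each step):
  leading term 3·x^4: subtract (3·x^2)·g(x) = 3·x^4 - 6·x^3 + 3·x^2, leaving -3·x^3 + 4·x^2 + x - 1
  leading term -3·x^3: subtract (-3·x)·g(x) = -3·x^3 + 6·x^2 - 3·x, leaving -2·x^2 + 4·x - 1
  leading term -2·x^2: subtract (-2)·g(x) = -2·x^2 + 4·x - 2, leaving 1
The remainder r(x) = 1 ≠ 0 (and deg r < deg g), so g ∤ f, i.e. f ∉ (g).

Final answer: NO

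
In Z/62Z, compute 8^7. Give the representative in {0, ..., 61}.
2

Use repeated squaring. Binary(7) = 111. Walk through the bits of the exponent 7 left-to-right: at each bit after the leading one, square the running value, then multiply by 8 if the bit is 1 (always reducing mod 62):
  bit 1 = 1 (leading): start with 8.
  bit 2 = 1: square 8^2 = 64 ≡ 2; bit is 1, so multiply 2·8 = 16 (mod 62).
  bit 3 = 1: square 16^2 = 256 ≡ 8; bit is 1, so multiply 8·8 = 64 ≡ 2 (mod 62).
Final value: 8^7 ≡ 2 (mod 62).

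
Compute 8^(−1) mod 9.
Apply the extended Euclidean algorithm to (9, 8), tracking rows (r, s, t) with s·9 + t·8 = r. Each division r_prev = q·r_cur + r_new produces the new row as (previous row) − q·(current row):
  row A: (9, 1, 0)   [1·9 + 0·8 = 9]
  row B: (8, 0, 1)   [0·9 + 1·8 = 8]
  9 = 1·8 + 1   → row C = row A − 1·row B = (1, 1, −1)   [check: 1·9 − 1·8 = 1]
  8 = 8·1 + 0   → remainder 0, stop. gcd = 1 (last nonzero row C).
The gcd is 1, so 8 is invertible mod 9. The last nonzero row gives 1·9 − 1·8 = 1, so t = −1. So 8^(−1) ≡ −1 ≡ 8 (mod 9). Verify: 8 · 8 = 64 ≡ 1 (mod 9). ✓

Final answer: 8^(−1) ≡ 8 (mod 9)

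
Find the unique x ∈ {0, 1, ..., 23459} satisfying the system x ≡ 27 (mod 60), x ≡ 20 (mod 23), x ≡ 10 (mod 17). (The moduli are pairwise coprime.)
The moduli 60, 23, 17 are pairwise coprime, so by the CRT there is a unique solution mod 60·23·17 = 23460.
Solve by successive substitution. Start with x ≡ 27 (mod 60).
  Combine with x ≡ 20 (mod 23): write x = 27 + 60·t and require 27 + 60·t ≡ 20 (mod 23), i.e. 60·t ≡ 20 − 27 ≡ 16 (mod 23). Since 60^(−1) ≡ 5 (mod 23) (60 ≡ 14 (mod 23)), t ≡ 5·16 ≡ 11 (mod 23). So x ≡ 27 + 60·11 = 687 (mod 1380).
  Combine with x ≡ 10 (mod 17): write x = 687 + 1380·t and require 687 + 1380·t ≡ 10 (mod 17), i.e. 1380·t ≡ 10 − 687 ≡ 3 (mod 17). Since 1380^(−1) ≡ 6 (mod 17) (1380 ≡ 3 (mod 17)), t ≡ 6·3 ≡ 1 (mod 17). So x ≡ 687 + 1380·1 = 2067 (mod 23460).
Unique solution in [0, 23460): x = 2067.

Final answer: x ≡ 2067 (mod 23460); the representative in [0, 23460) is 2067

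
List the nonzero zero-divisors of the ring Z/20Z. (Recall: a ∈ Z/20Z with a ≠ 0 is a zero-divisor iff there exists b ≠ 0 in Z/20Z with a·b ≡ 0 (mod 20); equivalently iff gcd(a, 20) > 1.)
An element a ∈ Z/20Z (with a ≠ 0) is a zero-divisor iff gcd(a, 20) > 1 (because a is a unit precisely when gcd(a, n) = 1, and in Z/nZ every nonzero, non-unit element is a zero-divisor). Scan a = 1, ..., 19 and keep those with gcd(a, 20) > 1:
  gcd(2, 20) = 2, gcd(4, 20) = 4, gcd(5, 20) = 5, gcd(6, 20) = 2, gcd(8, 20) = 4, gcd(10, 20) = 10, gcd(12, 20) = 4, gcd(14, 20) = 2, gcd(15, 20) = 5, gcd(16, 20) = 4, gcd(18, 20) = 2.
All other a ∈ {1, ..., 19} have gcd(a, 20) = 1 and are units. So the nonzero zero-divisors are exactly the 11 values of a appearing in this scan.

Final answer: nonzero zero-divisors of Z/20Z = {2, 4, 5, 6, 8, 10, 12, 14, 15, 16, 18}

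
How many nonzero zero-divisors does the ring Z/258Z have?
In Z/258Z each nonzero element is either a unit (gcd with 258 is 1) or a zero-divisor (gcd > 1). The number of units is φ(258): factorise 258 = 2 · 3 · 43, so φ(258) = (2 − 1) · (3 − 1) · (43 − 1) = 1 · 2 · 42 = 84. The nonzero elements number 258 − 1 = 257. Hence the nonzero zero-divisors number 257 − 84 = 173.

Final answer: Z/258Z has 173 nonzero zero-divisors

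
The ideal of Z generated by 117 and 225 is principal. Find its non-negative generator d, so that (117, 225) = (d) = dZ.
(117, 225) = (9); d = 9

In the PID Z, (a, b) is generated by gcd(a, b). Compute gcd(225, 117) with the extended Euclidean algorithm, tracking rows (r, s, t) with s·225 + t·117 = r:
  row A: (225, 1, 0)   [1·225 + 0·117 = 225]
  row B: (117, 0, 1)   [0·225 + 1·117 = 117]
  225 = 1·117 + 108   → row C = row A − 1·row B = (108, 1, −1)   [check: 1·225 − 1·117 = 108]
  117 = 1·108 + 9   → row D = row B − 1·row C = (9, −1, 2)   [check: −1·225 + 2·117 = 9]
  108 = 12·9 + 0   → remainder 0, stop. gcd = 9 (last nonzero row D).
So gcd(117, 225) = 9, with Bézout identity −1·225 + 2·117 = 9. Containment (⊇): the Bézout identity exhibits 9 as an element of (117, 225), giving (9) ⊆ (117, 225). Containment (⊆): since 9 | 117 and 9 | 225 (117 = 9·13, 225 = 9·25), every Z-linear combination of 117 and 225 is divisible by 9, so (117, 225) ⊆ (9). Therefore (117, 225) = (9), d = 9.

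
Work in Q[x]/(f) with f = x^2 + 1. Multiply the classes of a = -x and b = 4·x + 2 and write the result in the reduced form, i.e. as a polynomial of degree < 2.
First multiply in Q[x] without reducing: a · b = -4·x^2 - 2·x. Now divide by f(x) = x^2 + 1, eliminating the leading term at each step:
  leading term -4·x^2: subtract (-4)·f(x) = -4·x^2 - 4, leaving 4 - 2·x
The degree is now < 2, so this is the remainder. Hence a · b ≡ 4 - 2·x in Q[x]/(f).

Final answer: a · b ≡ 4 - 2·x (mod f(x))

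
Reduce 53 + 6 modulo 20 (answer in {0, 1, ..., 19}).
Reduce the summands first: 53 ≡ 13 (mod 20), so 53 + 6 ≡ 13 + 6 (mod 20). 13 + 6 = 19; 19 = 0·20 + 19, so (53 + 6) mod 20 = 19.

Final answer: 19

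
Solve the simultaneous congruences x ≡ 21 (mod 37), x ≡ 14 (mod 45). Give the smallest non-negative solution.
x ≡ 1094 (mod 1665); the representative in [0, 1665) is 1094

The moduli 37, 45 are pairwise coprime, so by the CRT there is a unique solution mod 37·45 = 1665.
Solve by successive substitution. Start with x ≡ 21 (mod 37).
  Combine with x ≡ 14 (mod 45): write x = 21 + 37·t and require 21 + 37·t ≡ 14 (mod 45), i.e. 37·t ≡ 14 − 21 ≡ 38 (mod 45). Since 37^(−1) ≡ 28 (mod 45), t ≡ 28·38 ≡ 29 (mod 45). So x ≡ 21 + 37·29 = 1094 (mod 1665).
Unique solution in [0, 1665): x = 1094.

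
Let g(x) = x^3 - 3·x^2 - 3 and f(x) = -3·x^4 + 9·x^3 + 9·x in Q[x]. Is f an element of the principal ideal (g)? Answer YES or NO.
In Q[x] the ideal (g) consists of all multiples of g, so f ∈ (g) iff g | f, i.e. iff the remainder of f on division by g is 0. Divide f by g (g is monic, so eliminate the leading term of the running remainder at each step):
  leading term -3·x^4: subtract (-3·x)·g(x) = -3·x^4 + 9·x^3 + 9·x, leaving 0
The remainder is 0, so f(x) = g(x) · h(x) with h(x) = -3·x. Hence g | f, i.e. f ∈ (g).

Final answer: YES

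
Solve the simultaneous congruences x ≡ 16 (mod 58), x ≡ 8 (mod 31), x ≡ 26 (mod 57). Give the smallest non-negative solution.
The moduli 58, 31, 57 are pairwise coprime, so by the CRT there is a unique solution mod 58·31·57 = 102486.
Solve by successive substitution. Start with x ≡ 16 (mod 58).
  Combine with x ≡ 8 (mod 31): write x = 16 + 58·t and require 16 + 58·t ≡ 8 (mod 31), i.e. 58·t ≡ 8 − 16 ≡ 23 (mod 31). Since 58^(−1) ≡ 23 (mod 31) (58 ≡ 27 (mod 31)), t ≡ 23·23 ≡ 2 (mod 31). So x ≡ 16 + 58·2 = 132 (mod 1798).
  Combine with x ≡ 26 (mod 57): write x = 132 + 1798·t and require 132 + 1798·t ≡ 26 (mod 57), i.e. 1798·t ≡ 26 − 132 ≡ 8 (mod 57). Since 1798^(−1) ≡ 46 (mod 57) (1798 ≡ 31 (mod 57)), t ≡ 46·8 ≡ 26 (mod 57). So x ≡ 132 + 1798·26 = 46880 (mod 102486).
Unique solution in [0, 102486): x = 46880.

Final answer: x ≡ 46880 (mod 102486); the representative in [0, 102486) is 46880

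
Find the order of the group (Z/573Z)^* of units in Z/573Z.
|(Z/573Z)^*| = 380

(Z/573Z)^* consists of the classes a with gcd(a, 573) = 1, so its order is φ(573). φ is multiplicative, with φ(p^e) = p^e − p^(e−1). Factorise 573 = 3 · 191. Then
  φ(573) = (3 − 1) · (191 − 1) = 2 · 190 = 380.
Thus |(Z/573Z)^*| = 380.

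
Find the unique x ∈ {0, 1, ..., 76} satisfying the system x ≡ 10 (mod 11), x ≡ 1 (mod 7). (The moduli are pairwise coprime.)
The moduli 11, 7 are pairwise coprime, so by the CRT there is a unique solution mod 11·7 = 77.
Solve by successive substitution. Start with x ≡ 10 (mod 11).
  Combine with x ≡ 1 (mod 7): write x = 10 + 11·t and require 10 + 11·t ≡ 1 (mod 7), i.e. 11·t ≡ 1 − 10 ≡ 5 (mod 7). Since 11^(−1) ≡ 2 (mod 7) (11 ≡ 4 (mod 7)), t ≡ 2·5 ≡ 3 (mod 7). So x ≡ 10 + 11·3 = 43 (mod 77).
Unique solution in [0, 77): x = 43.

Final answer: x ≡ 43 (mod 77); the representative in [0, 77) is 43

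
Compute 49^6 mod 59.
Use repeated squaring. Binary(6) = 110. Walk through the bits of the exponent 6 left-to-right: at each bit after the leading one, square the running value, then multiply by 49 if the bit is 1 (always reducing mod 59):
  bit 1 = 1 (leading): start with 49.
  bit 2 = 1: square 49^2 = 2401 ≡ 41; bit is 1, so multiply 41·49 = 2009 ≡ 3 (mod 59).
  bit 3 = 0: square 3^2 = 9 (mod 59).
Final value: 49^6 ≡ 9 (mod 59).

Final answer: 9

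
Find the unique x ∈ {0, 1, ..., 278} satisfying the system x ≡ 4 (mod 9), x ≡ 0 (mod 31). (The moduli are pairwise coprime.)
The moduli 9, 31 are pairwise coprime, so by the CRT there is a unique solution mod 9·31 = 279.
Solve by successive substitution. Start with x ≡ 4 (mod 9).
  Combine with x ≡ 0 (mod 31): write x = 4 + 9·t and require 4 + 9·t ≡ 0 (mod 31), i.e. 9·t ≡ 0 − 4 ≡ 27 (mod 31). Since 9^(−1) ≡ 7 (mod 31), t ≡ 7·27 ≡ 3 (mod 31). So x ≡ 4 + 9·3 = 31 (mod 279).
Unique solution in [0, 279): x = 31.

Final answer: x ≡ 31 (mod 279); the representative in [0, 279) is 31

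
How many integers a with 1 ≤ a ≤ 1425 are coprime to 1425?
The number of a ∈ {1, ..., 1425} with gcd(a, 1425) = 1 is by definition Euler's totient φ(1425). φ is multiplicative, with φ(p^e) = p^e − p^(e−1). Factorise 1425 = 3 · 5^2 · 19. Then
  φ(1425) = (3 − 1) · (5^2 − 5^1) · (19 − 1) = 2 · 20 · 18 = 720.
So there are 720 such integers.

Final answer: 720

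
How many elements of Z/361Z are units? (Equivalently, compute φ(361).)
Z/361Z has φ(361) = 342 units

An element a ∈ Z/361Z is a unit iff gcd(a, 361) = 1, so the number of units is φ(361). φ is multiplicative, with φ(p^e) = p^e − p^(e−1). Factorise 361 = 19^2. Then
  φ(361) = (19^2 − 19^1) = 342 = 342.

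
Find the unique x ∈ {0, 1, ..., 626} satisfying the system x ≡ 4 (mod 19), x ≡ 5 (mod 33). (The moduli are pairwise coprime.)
The moduli 19, 33 are pairwise coprime, so by the CRT there is a unique solution mod 19·33 = 627.
Solve by successive substitution. Start with x ≡ 4 (mod 19).
  Combine with x ≡ 5 (mod 33): write x = 4 + 19·t and require 4 + 19·t ≡ 5 (mod 33), i.e. 19·t ≡ 5 − 4 ≡ 1 (mod 33). Since 19^(−1) ≡ 7 (mod 33), t ≡ 7·1 ≡ 7 (mod 33). So x ≡ 4 + 19·7 = 137 (mod 627).
Unique solution in [0, 627): x = 137.

Final answer: x ≡ 137 (mod 627); the representative in [0, 627) is 137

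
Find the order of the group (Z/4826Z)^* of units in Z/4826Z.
(Z/4826Z)^* consists of the classes a with gcd(a, 4826) = 1, so its order is φ(4826). φ is multiplicative, with φ(p^e) = p^e − p^(e−1). Factorise 4826 = 2 · 19 · 127. Then
  φ(4826) = (2 − 1) · (19 − 1) · (127 − 1) = 1 · 18 · 126 = 2268.
Thus |(Z/4826Z)^*| = 2268.

Final answer: |(Z/4826Z)^*| = 2268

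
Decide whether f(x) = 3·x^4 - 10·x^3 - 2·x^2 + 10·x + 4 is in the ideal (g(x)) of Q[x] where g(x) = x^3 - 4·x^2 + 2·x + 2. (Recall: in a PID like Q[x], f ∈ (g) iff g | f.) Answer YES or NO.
YES

In Q[x] the ideal (g) consists of all multiples of g, so f ∈ (g) iff g | f, i.e. iff the remainder of f on division by g is 0. Divide f by g (g is monic, so eliminate the leading term of the running remainder at each step):
  leading term 3·x^4: subtract (3·x)·g(x) = 3·x^4 - 12·x^3 + 6·x^2 + 6·x, leaving 2·x^3 - 8·x^2 + 4·x + 4
  leading term 2·x^3: subtract (2)·g(x) = 2·x^3 - 8·x^2 + 4·x + 4, leaving 0
The remainder is 0, so f(x) = g(x) · h(x) with h(x) = 3·x + 2. Hence g | f, i.e. f ∈ (g).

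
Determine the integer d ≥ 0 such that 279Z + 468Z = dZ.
In the PID Z, (a, b) is generated by gcd(a, b). Compute gcd(468, 279) with the extended Euclidean algorithm, tracking rows (r, s, t) with s·468 + t·279 = r:
  row A: (468, 1, 0)   [1·468 + 0·279 = 468]
  row B: (279, 0, 1)   [0·468 + 1·279 = 279]
  468 = 1·279 + 189   → row C = row A − 1·row B = (189, 1, −1)   [check: 1·468 − 1·279 = 189]
  279 = 1·189 + 90   → row D = row B − 1·row C = (90, −1, 2)   [check: −1·468 + 2·279 = 90]
  189 = 2·90 + 9   → row E = row C − 2·row D = (9, 3, −5)   [check: 3·468 − 5·279 = 9]
  90 = 10·9 + 0   → remainder 0, stop. gcd = 9 (last nonzero row E).
So gcd(279, 468) = 9, with Bézout identity 3·468 − 5·279 = 9. Containment (⊇): the Bézout identity exhibits 9 as an element of (279, 468), giving (9) ⊆ (279, 468). Containment (⊆): since 9 | 279 and 9 | 468 (279 = 9·31, 468 = 9·52), every Z-linear combination of 279 and 468 is divisible by 9, so (279, 468) ⊆ (9). Therefore (279, 468) = (9), d = 9.

Final answer: (279, 468) = (9); d = 9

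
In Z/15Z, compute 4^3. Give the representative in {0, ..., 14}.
4

Use repeated squaring. Binary(3) = 11. Walk through the bits of the exponent 3 left-to-right: at each bit after the leading one, square the running value, then multiply by 4 if the bit is 1 (always reducing mod 15):
  bit 1 = 1 (leading): start with 4.
  bit 2 = 1: square 4^2 = 16 ≡ 1; bit is 1, so multiply 1·4 = 4 (mod 15).
Final value: 4^3 ≡ 4 (mod 15).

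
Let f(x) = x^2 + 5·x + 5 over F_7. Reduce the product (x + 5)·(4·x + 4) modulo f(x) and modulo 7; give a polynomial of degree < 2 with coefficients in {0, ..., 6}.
a · b ≡ 4·x (mod f(x))

Multiply as integer polynomials: a · b = 4·x^2 + 24·x + 20. Reducing coefficients mod 7: a · b ≡ 4·x^2 + 3·x + 6. Now divide by f(x) = x^2 + 5·x + 5 in F_7[x], eliminating the leading term at each step:
  leading term 4·x^2: subtract (4)·f(x) = 4·x^2 + 6·x + 6, leaving 4·x (coefficients mod 7)
The degree is now < 2, so this is the remainder. Hence a · b ≡ 4·x in F_7[x]/(f).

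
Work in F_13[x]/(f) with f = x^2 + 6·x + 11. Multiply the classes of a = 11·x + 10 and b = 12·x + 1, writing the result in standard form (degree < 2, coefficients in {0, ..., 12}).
Multiply as integer polynomials: a · b = 132·x^2 + 131·x + 10. Reducing coefficients mod 13: a · b ≡ 2·x^2 + x + 10. Now divide by f(x) = x^2 + 6·x + 11 in F_13[x], eliminating the leading term at each step:
  leading term 2·x^2: subtract (2)·f(x) = 2·x^2 + 12·x + 9, leaving 2·x + 1 (coefficients mod 13)
The degree is now < 2, so this is the remainder. Hence a · b ≡ 2·x + 1 in F_13[x]/(f).

Final answer: a · b ≡ 2·x + 1 (mod f(x))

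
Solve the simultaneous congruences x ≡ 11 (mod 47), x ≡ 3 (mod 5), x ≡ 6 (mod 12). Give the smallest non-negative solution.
x ≡ 1938 (mod 2820); the representative in [0, 2820) is 1938

The moduli 47, 5, 12 are pairwise coprime, so by the CRT there is a unique solution mod 47·5·12 = 2820.
Solve by successive substitution. Start with x ≡ 11 (mod 47).
  Combine with x ≡ 3 (mod 5): write x = 11 + 47·t and require 11 + 47·t ≡ 3 (mod 5), i.e. 47·t ≡ 3 − 11 ≡ 2 (mod 5). Since 47^(−1) ≡ 3 (mod 5) (47 ≡ 2 (mod 5)), t ≡ 3·2 ≡ 1 (mod 5). So x ≡ 11 + 47·1 = 58 (mod 235).
  Combine with x ≡ 6 (mod 12): write x = 58 + 235·t and require 58 + 235·t ≡ 6 (mod 12), i.e. 235·t ≡ 6 − 58 ≡ 8 (mod 12). Since 235^(−1) ≡ 7 (mod 12) (235 ≡ 7 (mod 12)), t ≡ 7·8 ≡ 8 (mod 12). So x ≡ 58 + 235·8 = 1938 (mod 2820).
Unique solution in [0, 2820): x = 1938.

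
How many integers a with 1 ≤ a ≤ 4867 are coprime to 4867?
The number of a ∈ {1, ..., 4867} with gcd(a, 4867) = 1 is by definition Euler's totient φ(4867). φ is multiplicative, with φ(p^e) = p^e − p^(e−1). Factorise 4867 = 31 · 157. Then
  φ(4867) = (31 − 1) · (157 − 1) = 30 · 156 = 4680.
So there are 4680 such integers.

Final answer: 4680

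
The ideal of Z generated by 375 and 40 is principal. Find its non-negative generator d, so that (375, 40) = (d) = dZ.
In the PID Z, (a, b) is generated by gcd(a, b). Compute gcd(375, 40) with the extended Euclidean algorithm, tracking rows (r, s, t) with s·375 + t·40 = r:
  row A: (375, 1, 0)   [1·375 + 0·40 = 375]
  row B: (40, 0, 1)   [0·375 + 1·40 = 40]
  375 = 9·40 + 15   → row C = row A − 9·row B = (15, 1, −9)   [check: 1·375 − 9·40 = 15]
  40 = 2·15 + 10   → row D = row B − 2·row C = (10, −2, 19)   [check: −2·375 + 19·40 = 10]
  15 = 1·10 + 5   → row E = row C − 1·row D = (5, 3, −28)   [check: 3·375 − 28·40 = 5]
  10 = 2·5 + 0   → remainder 0, stop. gcd = 5 (last nonzero row E).
So gcd(375, 40) = 5, with Bézout identity 3·375 − 28·40 = 5. Containment (⊇): the Bézout identity exhibits 5 as an element of (375, 40), giving (5) ⊆ (375, 40). Containment (⊆): since 5 | 375 and 5 | 40 (375 = 5·75, 40 = 5·8), every Z-linear combination of 375 and 40 is divisible by 5, so (375, 40) ⊆ (5). Therefore (375, 40) = (5), d = 5.

Final answer: (375, 40) = (5); d = 5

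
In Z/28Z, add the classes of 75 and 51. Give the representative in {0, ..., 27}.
Reduce the summands first: 75 ≡ 19, 51 ≡ 23 (mod 28), so 75 + 51 ≡ 19 + 23 (mod 28). 19 + 23 = 42; 42 = 1·28 + 14, so (75 + 51) mod 28 = 14.

Final answer: 14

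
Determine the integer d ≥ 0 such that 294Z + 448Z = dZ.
(294, 448) = (14); d = 14

In the PID Z, (a, b) is generated by gcd(a, b). Compute gcd(448, 294) with the extended Euclidean algorithm, tracking rows (r, s, t) with s·448 + t·294 = r:
  row A: (448, 1, 0)   [1·448 + 0·294 = 448]
  row B: (294, 0, 1)   [0·448 + 1·294 = 294]
  448 = 1·294 + 154   → row C = row A − 1·row B = (154, 1, −1)   [check: 1·448 − 1·294 = 154]
  294 = 1·154 + 140   → row D = row B − 1·row C = (140, −1, 2)   [check: −1·448 + 2·294 = 140]
  154 = 1·140 + 14   → row E = row C − 1·row D = (14, 2, −3)   [check: 2·448 − 3·294 = 14]
  140 = 10·14 + 0   → remainder 0, stop. gcd = 14 (last nonzero row E).
So gcd(294, 448) = 14, with Bézout identity 2·448 − 3·294 = 14. Containment (⊇): the Bézout identity exhibits 14 as an element of (294, 448), giving (14) ⊆ (294, 448). Containment (⊆): since 14 | 294 and 14 | 448 (294 = 14·21, 448 = 14·32), every Z-linear combination of 294 and 448 is divisible by 14, so (294, 448) ⊆ (14). Therefore (294, 448) = (14), d = 14.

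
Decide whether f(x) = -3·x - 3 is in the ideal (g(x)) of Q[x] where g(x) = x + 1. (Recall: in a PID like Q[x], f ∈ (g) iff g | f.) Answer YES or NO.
YES

In Q[x] the ideal (g) consists of all multiples of g, so f ∈ (g) iff g | f, i.e. iff the remainder of f on division by g is 0. Divide f by g (g is monic, so eliminate the leading term of the running remainder at each step):
  leading term -3·x: subtract (-3)·g(x) = -3·x - 3, leaving 0
The remainder is 0, so f(x) = g(x) · h(x) with h(x) = -3. Hence g | f, i.e. f ∈ (g).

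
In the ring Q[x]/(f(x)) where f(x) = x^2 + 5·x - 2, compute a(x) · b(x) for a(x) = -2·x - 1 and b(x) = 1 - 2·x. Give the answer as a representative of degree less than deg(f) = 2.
a · b ≡ 7 - 20·x (mod f(x))

First multiply in Q[x] without reducing: a · b = 4·x^2 - 1. Now divide by f(x) = x^2 + 5·x - 2, eliminating the leading term at each step:
  leading term 4·x^2: subtract (4)·f(x) = 4·x^2 + 20·x - 8, leaving 7 - 20·x
The degree is now < 2, so this is the remainder. Hence a · b ≡ 7 - 20·x in Q[x]/(f).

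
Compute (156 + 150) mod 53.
41

Reduce the summands first: 156 ≡ 50, 150 ≡ 44 (mod 53), so 156 + 150 ≡ 50 + 44 (mod 53). 50 + 44 = 94; 94 = 1·53 + 41, so (156 + 150) mod 53 = 41.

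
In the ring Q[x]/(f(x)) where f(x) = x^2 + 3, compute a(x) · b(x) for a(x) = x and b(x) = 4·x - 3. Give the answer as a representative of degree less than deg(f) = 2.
First multiply in Q[x] without reducing: a · b = 4·x^2 - 3·x. Now divide by f(x) = x^2 + 3, eliminating the leading term at each step:
  leading term 4·x^2: subtract (4)·f(x) = 4·x^2 + 12, leaving -3·x - 12
The degree is now < 2, so this is the remainder. Hence a · b ≡ -3·x - 12 in Q[x]/(f).

Final answer: a · b ≡ -3·x - 12 (mod f(x))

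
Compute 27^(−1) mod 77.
27^(−1) ≡ 20 (mod 77)

Apply the extended Euclidean algorithm to (77, 27), tracking rows (r, s, t) with s·77 + t·27 = r. Each division r_prev = q·r_cur + r_new produces the new row as (previous row) − q·(current row):
  row A: (77, 1, 0)   [1·77 + 0·27 = 77]
  row B: (27, 0, 1)   [0·77 + 1·27 = 27]
  77 = 2·27 + 23   → row C = row A − 2·row B = (23, 1, −2)   [check: 1·77 − 2·27 = 23]
  27 = 1·23 + 4   → row D = row B − 1·row C = (4, −1, 3)   [check: −1·77 + 3·27 = 4]
  23 = 5·4 + 3   → row E = row C − 5·row D = (3, 6, −17)   [check: 6·77 − 17·27 = 3]
  4 = 1·3 + 1   → row F = row D − 1·row E = (1, −7, 20)   [check: −7·77 + 20·27 = 1]
  3 = 3·1 + 0   → remainder 0, stop. gcd = 1 (last nonzero row F).
The gcd is 1, so 27 is invertible mod 77. The last nonzero row gives −7·77 + 20·27 = 1, so t = 20. So 27^(−1) ≡ 20 (mod 77). Verify: 27 · 20 = 540 ≡ 1 (mod 77). ✓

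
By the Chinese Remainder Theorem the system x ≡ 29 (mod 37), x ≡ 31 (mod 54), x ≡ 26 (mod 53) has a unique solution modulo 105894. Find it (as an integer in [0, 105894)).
The moduli 37, 54, 53 are pairwise coprime, so by the CRT there is a unique solution mod 37·54·53 = 105894.
Solve by successive substitution. Start with x ≡ 29 (mod 37).
  Combine with x ≡ 31 (mod 54): write x = 29 + 37·t and require 29 + 37·t ≡ 31 (mod 54), i.e. 37·t ≡ 31 − 29 ≡ 2 (mod 54). Since 37^(−1) ≡ 19 (mod 54), t ≡ 19·2 ≡ 38 (mod 54). So x ≡ 29 + 37·38 = 1435 (mod 1998).
  Combine with x ≡ 26 (mod 53): write x = 1435 + 1998·t and require 1435 + 1998·t ≡ 26 (mod 53), i.e. 1998·t ≡ 26 − 1435 ≡ 22 (mod 53). Since 1998^(−1) ≡ 43 (mod 53) (1998 ≡ 37 (mod 53)), t ≡ 43·22 ≡ 45 (mod 53). So x ≡ 1435 + 1998·45 = 91345 (mod 105894).
Unique solution in [0, 105894): x = 91345.

Final answer: x ≡ 91345 (mod 105894); the representative in [0, 105894) is 91345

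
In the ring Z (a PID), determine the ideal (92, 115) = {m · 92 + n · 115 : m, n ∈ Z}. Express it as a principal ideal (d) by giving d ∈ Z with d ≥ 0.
(92, 115) = (23); d = 23

In the PID Z, (a, b) is generated by gcd(a, b). Compute gcd(115, 92) with the extended Euclidean algorithm, tracking rows (r, s, t) with s·115 + t·92 = r:
  row A: (115, 1, 0)   [1·115 + 0·92 = 115]
  row B: (92, 0, 1)   [0·115 + 1·92 = 92]
  115 = 1·92 + 23   → row C = row A − 1·row B = (23, 1, −1)   [check: 1·115 − 1·92 = 23]
  92 = 4·23 + 0   → remainder 0, stop. gcd = 23 (last nonzero row C).
So gcd(92, 115) = 23, with Bézout identity 1·115 − 1·92 = 23. Containment (⊇): the Bézout identity exhibits 23 as an element of (92, 115), giving (23) ⊆ (92, 115). Containment (⊆): since 23 | 92 and 23 | 115 (92 = 23·4, 115 = 23·5), every Z-linear combination of 92 and 115 is divisible by 23, so (92, 115) ⊆ (23). Therefore (92, 115) = (23), d = 23.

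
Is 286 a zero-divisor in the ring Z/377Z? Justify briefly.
YES

gcd(286, 377) = 13 > 1, so 286 is not a unit in Z/377Z. In Z/nZ every nonzero non-unit is a zero-divisor: explicitly, take b = 377/gcd = 29 ≠ 0 (mod 377); then 286·29 = 8294 = 22·377, i.e. 286·29 ≡ 0 (mod 377). So 286 is a zero-divisor.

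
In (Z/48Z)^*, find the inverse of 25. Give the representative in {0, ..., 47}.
Apply the extended Euclidean algorithm to (48, 25), tracking rows (r, s, t) with s·48 + t·25 = r. Each division r_prev = q·r_cur + r_new produces the new row as (previous row) − q·(current row):
  row A: (48, 1, 0)   [1·48 + 0·25 = 48]
  row B: (25, 0, 1)   [0·48 + 1·25 = 25]
  48 = 1·25 + 23   → row C = row A − 1·row B = (23, 1, −1)   [check: 1·48 − 1·25 = 23]
  25 = 1·23 + 2   → row D = row B − 1·row C = (2, −1, 2)   [check: −1·48 + 2·25 = 2]
  23 = 11·2 + 1   → row E = row C − 11·row D = (1, 12, −23)   [check: 12·48 − 23·25 = 1]
  2 = 2·1 + 0   → remainder 0, stop. gcd = 1 (last nonzero row E).
The gcd is 1, so 25 is invertible mod 48. The last nonzero row gives 12·48 − 23·25 = 1, so t = −23. So 25^(−1) ≡ −23 ≡ 25 (mod 48). Verify: 25 · 25 = 625 ≡ 1 (mod 48). ✓

Final answer: 25^(−1) ≡ 25 (mod 48)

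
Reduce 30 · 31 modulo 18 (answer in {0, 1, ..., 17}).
12

Reduce the factors first: 30 ≡ 12, 31 ≡ 13 (mod 18), so 30 · 31 ≡ 12 · 13 (mod 18). 12 · 13 = 156. Dividing by 18: 156 = 8·18 + 12. So (30 · 31) mod 18 = 12.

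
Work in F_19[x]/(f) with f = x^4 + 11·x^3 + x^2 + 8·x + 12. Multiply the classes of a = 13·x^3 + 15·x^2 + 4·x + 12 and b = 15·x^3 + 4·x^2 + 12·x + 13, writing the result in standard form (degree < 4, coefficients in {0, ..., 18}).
Multiply as integer polynomials: a · b = 195·x^6 + 277·x^5 + 276·x^4 + 545·x^3 + 291·x^2 + 196·x + 156. Reducing coefficients mod 19: a · b ≡ 5·x^6 + 11·x^5 + 10·x^4 + 13·x^3 + 6·x^2 + 6·x + 4. Now divide by f(x) = x^4 + 11·x^3 + x^2 + 8·x + 12 in F_19[x], eliminating the leading term at each step:
  leading term 5·x^6: subtract (5·x^2)·f(x) = 5·x^6 + 17·x^5 + 5·x^4 + 2·x^3 + 3·x^2, leaving 13·x^5 + 5·x^4 + 11·x^3 + 3·x^2 + 6·x + 4 (coefficients mod 19)
  leading term 13·x^5: subtract (13·x)·f(x) = 13·x^5 + 10·x^4 + 13·x^3 + 9·x^2 + 4·x, leaving 14·x^4 + 17·x^3 + 13·x^2 + 2·x + 4 (coefficients mod 19)
  leading term 14·x^4: subtract (14)·f(x) = 14·x^4 + 2·x^3 + 14·x^2 + 17·x + 16, leaving 15·x^3 + 18·x^2 + 4·x + 7 (coefficients mod 19)
The degree is now < 4, so this is the remainder. Hence a · b ≡ 15·x^3 + 18·x^2 + 4·x + 7 in F_19[x]/(f).

Final answer: a · b ≡ 15·x^3 + 18·x^2 + 4·x + 7 (mod f(x))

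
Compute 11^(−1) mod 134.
Apply the extended Euclidean algorithm to (134, 11), tracking rows (r, s, t) with s·134 + t·11 = r. Each division r_prev = q·r_cur + r_new produces the new row as (previous row) − q·(current row):
  row A: (134, 1, 0)   [1·134 + 0·11 = 134]
  row B: (11, 0, 1)   [0·134 + 1·11 = 11]
  134 = 12·11 + 2   → row C = row A − 12·row B = (2, 1, −12)   [check: 1·134 − 12·11 = 2]
  11 = 5·2 + 1   → row D = row B − 5·row C = (1, −5, 61)   [check: −5·134 + 61·11 = 1]
  2 = 2·1 + 0   → remainder 0, stop. gcd = 1 (last nonzero row D).
The gcd is 1, so 11 is invertible mod 134. The last nonzero row gives −5·134 + 61·11 = 1, so t = 61. So 11^(−1) ≡ 61 (mod 134). Verify: 11 · 61 = 671 ≡ 1 (mod 134). ✓

Final answer: 11^(−1) ≡ 61 (mod 134)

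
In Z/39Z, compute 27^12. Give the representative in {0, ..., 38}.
27

Use repeated squaring. Binary(12) = 1100. Walk through the bits of the exponent 12 left-to-right: at each bit after the leading one, square the running value, then multiply by 27 if the bit is 1 (always reducing mod 39):
  bit 1 = 1 (leading): start with 27.
  bit 2 = 1: square 27^2 = 729 ≡ 27; bit is 1, so multiply 27·27 = 729 ≡ 27 (mod 39).
  bit 3 = 0: square 27^2 = 729 ≡ 27 (mod 39).
  bit 4 = 0: square 27^2 = 729 ≡ 27 (mod 39).
Final value: 27^12 ≡ 27 (mod 39).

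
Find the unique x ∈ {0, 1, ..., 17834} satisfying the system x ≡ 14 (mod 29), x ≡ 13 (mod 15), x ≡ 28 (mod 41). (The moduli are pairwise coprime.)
The moduli 29, 15, 41 are pairwise coprime, so by the CRT there is a unique solution mod 29·15·41 = 17835.
Solve by successive substitution. Start with x ≡ 14 (mod 29).
  Combine with x ≡ 13 (mod 15): write x = 14 + 29·t and require 14 + 29·t ≡ 13 (mod 15), i.e. 29·t ≡ 13 − 14 ≡ 14 (mod 15). Since 29^(−1) ≡ 14 (mod 15) (29 ≡ 14 (mod 15)), t ≡ 14·14 ≡ 1 (mod 15). So x ≡ 14 + 29·1 = 43 (mod 435).
  Combine with x ≡ 28 (mod 41): write x = 43 + 435·t and require 43 + 435·t ≡ 28 (mod 41), i.e. 435·t ≡ 28 − 43 ≡ 26 (mod 41). Since 435^(−1) ≡ 23 (mod 41) (435 ≡ 25 (mod 41)), t ≡ 23·26 ≡ 24 (mod 41). So x ≡ 43 + 435·24 = 10483 (mod 17835).
Unique solution in [0, 17835): x = 10483.

Final answer: x ≡ 10483 (mod 17835); the representative in [0, 17835) is 10483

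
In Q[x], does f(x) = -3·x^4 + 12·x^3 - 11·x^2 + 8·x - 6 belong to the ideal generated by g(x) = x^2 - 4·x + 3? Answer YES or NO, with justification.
YES

In Q[x] the ideal (g) consists of all multiples of g, so f ∈ (g) iff g | f, i.e. iff the remainder of f on division by g is 0. Divide f by g (g is monic, so eliminate the leading term of the running remainder at each step):
  leading term -3·x^4: subtract (-3·x^2)·g(x) = -3·x^4 + 12·x^3 - 9·x^2, leaving -2·x^2 + 8·x - 6
  leading term -2·x^2: subtract (-2)·g(x) = -2·x^2 + 8·x - 6, leaving 0
The remainder is 0, so f(x) = g(x) · h(x) with h(x) = -3·x^2 - 2. Hence g | f, i.e. f ∈ (g).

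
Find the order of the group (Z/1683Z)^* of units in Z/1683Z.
(Z/1683Z)^* consists of the classes a with gcd(a, 1683) = 1, so its order is φ(1683). φ is multiplicative, with φ(p^e) = p^e − p^(e−1). Factorise 1683 = 3^2 · 11 · 17. Then
  φ(1683) = (3^2 − 3^1) · (11 − 1) · (17 − 1) = 6 · 10 · 16 = 960.
Thus |(Z/1683Z)^*| = 960.

Final answer: |(Z/1683Z)^*| = 960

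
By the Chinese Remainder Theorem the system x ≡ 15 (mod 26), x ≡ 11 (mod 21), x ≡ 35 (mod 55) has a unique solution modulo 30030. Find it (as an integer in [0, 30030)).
The moduli 26, 21, 55 are pairwise coprime, so by the CRT there is a unique solution mod 26·21·55 = 30030.
Solve by successive substitution. Start with x ≡ 15 (mod 26).
  Combine with x ≡ 11 (mod 21): write x = 15 + 26·t and require 15 + 26·t ≡ 11 (mod 21), i.e. 26·t ≡ 11 − 15 ≡ 17 (mod 21). Since 26^(−1) ≡ 17 (mod 21) (26 ≡ 5 (mod 21)), t ≡ 17·17 ≡ 16 (mod 21). So x ≡ 15 + 26·16 = 431 (mod 546).
  Combine with x ≡ 35 (mod 55): write x = 431 + 546·t and require 431 + 546·t ≡ 35 (mod 55), i.e. 546·t ≡ 35 − 431 ≡ 44 (mod 55). Since 546^(−1) ≡ 41 (mod 55) (546 ≡ 51 (mod 55)), t ≡ 41·44 ≡ 44 (mod 55). So x ≡ 431 + 546·44 = 24455 (mod 30030).
Unique solution in [0, 30030): x = 24455.

Final answer: x ≡ 24455 (mod 30030); the representative in [0, 30030) is 24455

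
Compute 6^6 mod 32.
0

Use repeated squaring. Binary(6) = 110. Walk through the bits of the exponent 6 left-to-right: at each bit after the leading one, square the running value, then multiply by 6 if the bit is 1 (always reducing mod 32):
  bit 1 = 1 (leading): start with 6.
  bit 2 = 1: square 6^2 = 36 ≡ 4; bit is 1, so multiply 4·6 = 24 (mod 32).
  bit 3 = 0: square 24^2 = 576 ≡ 0 (mod 32).
Final value: 6^6 ≡ 0 (mod 32).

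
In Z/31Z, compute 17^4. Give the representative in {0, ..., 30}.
Use repeated squaring. Binary(4) = 100. Walk through the bits of the exponent 4 left-to-right: at each bit after the leading one, square the running value, then multiply by 17 if the bit is 1 (always reducing mod 31):
  bit 1 = 1 (leading): start with 17.
  bit 2 = 0: square 17^2 = 289 ≡ 10 (mod 31).
  bit 3 = 0: square 10^2 = 100 ≡ 7 (mod 31).
Final value: 17^4 ≡ 7 (mod 31).

Final answer: 7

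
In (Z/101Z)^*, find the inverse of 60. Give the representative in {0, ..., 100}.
60^(−1) ≡ 32 (mod 101)

Apply the extended Euclidean algorithm to (101, 60), tracking rows (r, s, t) with s·101 + t·60 = r. Each division r_prev = q·r_cur + r_new produces the new row as (previous row) − q·(current row):
  row A: (101, 1, 0)   [1·101 + 0·60 = 101]
  row B: (60, 0, 1)   [0·101 + 1·60 = 60]
  101 = 1·60 + 41   → row C = row A − 1·row B = (41, 1, −1)   [check: 1·101 − 1·60 = 41]
  60 = 1·41 + 19   → row D = row B − 1·row C = (19, −1, 2)   [check: −1·101 + 2·60 = 19]
  41 = 2·19 + 3   → row E = row C − 2·row D = (3, 3, −5)   [check: 3·101 − 5·60 = 3]
  19 = 6·3 + 1   → row F = row D − 6·row E = (1, −19, 32)   [check: −19·101 + 32·60 = 1]
  3 = 3·1 + 0   → remainder 0, stop. gcd = 1 (last nonzero row F).
The gcd is 1, so 60 is invertible mod 101. The last nonzero row gives −19·101 + 32·60 = 1, so t = 32. So 60^(−1) ≡ 32 (mod 101). Verify: 60 · 32 = 1920 ≡ 1 (mod 101). ✓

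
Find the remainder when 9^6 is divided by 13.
1

Use repeated squaring. Binary(6) = 110. Walk through the bits of the exponent 6 left-to-right: at each bit after the leading one, square the running value, then multiply by 9 if the bit is 1 (always reducing mod 13):
  bit 1 = 1 (leading): start with 9.
  bit 2 = 1: square 9^2 = 81 ≡ 3; bit is 1, so multiply 3·9 = 27 ≡ 1 (mod 13).
  bit 3 = 0: square 1^2 = 1 (mod 13).
Final value: 9^6 ≡ 1 (mod 13).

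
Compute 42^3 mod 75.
63

Use repeated squaring. Binary(3) = 11. Walk through the bits of the exponent 3 left-to-right: at each bit after the leading one, square the running value, then multiply by 42 if the bit is 1 (always reducing mod 75):
  bit 1 = 1 (leading): start with 42.
  bit 2 = 1: square 42^2 = 1764 ≡ 39; bit is 1, so multiply 39·42 = 1638 ≡ 63 (mod 75).
Final value: 42^3 ≡ 63 (mod 75).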